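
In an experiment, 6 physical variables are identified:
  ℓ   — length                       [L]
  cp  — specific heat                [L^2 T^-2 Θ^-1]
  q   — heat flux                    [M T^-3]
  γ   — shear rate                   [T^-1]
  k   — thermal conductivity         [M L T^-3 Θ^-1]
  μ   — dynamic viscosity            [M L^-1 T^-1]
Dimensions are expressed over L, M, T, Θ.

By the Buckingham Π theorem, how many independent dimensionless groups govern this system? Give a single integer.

Exponent matrix [L,M,T,Θ] × [ℓ,cp,q,γ,k,μ]:
  L: [ 1  2  0  0  1 -1]
  M: [ 0  0  1  0  1  1]
  T: [ 0 -2 -3 -1 -3 -1]
  Θ: [ 0 -1  0  0 -1  0]
RREF → pivots at {ℓ,cp,q,γ} ⇒ r = 4
6 vars − rank 4 = 2 Π groups

2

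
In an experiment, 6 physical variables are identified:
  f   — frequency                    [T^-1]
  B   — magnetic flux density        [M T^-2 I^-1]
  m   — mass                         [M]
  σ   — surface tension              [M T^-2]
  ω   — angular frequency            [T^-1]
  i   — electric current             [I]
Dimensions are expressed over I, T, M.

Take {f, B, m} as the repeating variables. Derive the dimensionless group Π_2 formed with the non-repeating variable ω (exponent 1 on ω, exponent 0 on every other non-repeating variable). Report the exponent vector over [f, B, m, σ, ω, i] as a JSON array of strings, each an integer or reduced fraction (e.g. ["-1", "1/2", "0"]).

Write exponents as rows I,T,M / cols f,B,m,σ,ω,i:
  I: [ 0 -1  0  0  0  1]
  T: [-1 -2  0 -2 -1  0]
  M: [ 0  1  1  1  0  0]
Echelon form has 3 nonzero rows (pivots: f,B,m)
Pivot set = {f,B,m}, free = {σ,ω,i}
RREF:
  r0: [   1    0    0    2    1    2]
  r1: [   0    1    0    0    0   -1]
  r2: [   0    0    1    1    0    1]
Fix exponent of ω at 1, σ at 0, i at 0; solve each RREF row for its pivot's exponent:
  r0: exp(f) + (1)·1 = 0 ⇒ exp(f) = -1
  r1: exp(B) + (0)·1 = 0 ⇒ exp(B) = 0
  r2: exp(m) + (0)·1 = 0 ⇒ exp(m) = 0
Π_2 = f^-1 · ω

["-1", "0", "0", "0", "1", "0"]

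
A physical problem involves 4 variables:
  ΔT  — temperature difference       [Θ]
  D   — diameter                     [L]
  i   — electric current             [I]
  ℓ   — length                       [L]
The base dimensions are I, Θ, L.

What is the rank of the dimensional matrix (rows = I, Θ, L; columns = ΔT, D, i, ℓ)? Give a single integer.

3

Write exponents as rows I,Θ,L / cols ΔT,D,i,ℓ:
  I: [ 0  0  1  0]
  Θ: [ 1  0  0  0]
  L: [ 0  1  0  1]
RREF → pivots at {ΔT,D,i} ⇒ r = 3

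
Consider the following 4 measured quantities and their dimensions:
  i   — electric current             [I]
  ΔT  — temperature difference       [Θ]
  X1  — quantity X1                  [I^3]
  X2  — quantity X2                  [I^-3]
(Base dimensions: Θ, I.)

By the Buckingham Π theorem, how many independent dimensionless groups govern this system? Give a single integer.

Exponent matrix [Θ,I] × [i,ΔT,X1,X2]:
  Θ: [ 0  1  0  0]
  I: [ 1  0  3 -3]
RREF → pivots at {i,ΔT} ⇒ r = 2
Π count = n − r = 4 − 2 = 2

2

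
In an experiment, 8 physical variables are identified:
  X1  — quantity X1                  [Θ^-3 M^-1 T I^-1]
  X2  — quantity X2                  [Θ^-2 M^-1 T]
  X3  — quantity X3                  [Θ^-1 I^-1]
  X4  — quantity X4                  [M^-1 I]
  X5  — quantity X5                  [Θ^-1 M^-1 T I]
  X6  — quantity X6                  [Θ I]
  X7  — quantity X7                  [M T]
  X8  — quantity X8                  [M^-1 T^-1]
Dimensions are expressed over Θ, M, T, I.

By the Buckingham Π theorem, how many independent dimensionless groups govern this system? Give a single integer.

5

Write exponents as rows Θ,M,T,I / cols X1,X2,X3,X4,X5,X6,X7,X8:
  Θ: [-3 -2 -1  0 -1  1  0  0]
  M: [-1 -1  0 -1 -1  0  1 -1]
  T: [ 1  1  0  0  1  0  1 -1]
  I: [-1  0 -1  1  1  1  0  0]
RREF → pivots at {X1,X2,X4} ⇒ r = 3
n=8, r=3 ⇒ 5 dimensionless groups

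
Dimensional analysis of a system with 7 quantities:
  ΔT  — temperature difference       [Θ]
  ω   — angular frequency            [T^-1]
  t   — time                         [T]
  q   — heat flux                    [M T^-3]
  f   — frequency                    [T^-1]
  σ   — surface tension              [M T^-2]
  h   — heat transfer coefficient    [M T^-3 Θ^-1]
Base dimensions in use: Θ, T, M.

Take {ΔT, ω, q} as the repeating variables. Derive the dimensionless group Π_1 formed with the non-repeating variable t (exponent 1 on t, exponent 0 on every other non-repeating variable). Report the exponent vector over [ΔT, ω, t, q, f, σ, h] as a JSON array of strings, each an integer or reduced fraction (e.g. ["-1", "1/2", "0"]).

Exponent matrix [Θ,T,M] × [ΔT,ω,t,q,f,σ,h]:
  Θ: [ 1  0  0  0  0  0 -1]
  T: [ 0 -1  1 -3 -1 -2 -3]
  M: [ 0  0  0  1  0  1  1]
Echelon form has 3 nonzero rows (pivots: ΔT,ω,q)
Repeat: ΔT,ω,q; free: t,f,σ,h
RREF:
  r0: [   1    0    0    0    0    0   -1]
  r1: [   0    1   -1    0    1   -1    0]
  r2: [   0    0    0    1    0    1    1]
Fix exponent of t at 1, f at 0, σ at 0, h at 0; solve each RREF row for its pivot's exponent:
  r0: exp(ΔT) + (0)·1 = 0 ⇒ exp(ΔT) = 0
  r1: exp(ω) + (-1)·1 = 0 ⇒ exp(ω) = 1
  r2: exp(q) + (0)·1 = 0 ⇒ exp(q) = 0
Π_1 = ω · t

["0", "1", "1", "0", "0", "0", "0"]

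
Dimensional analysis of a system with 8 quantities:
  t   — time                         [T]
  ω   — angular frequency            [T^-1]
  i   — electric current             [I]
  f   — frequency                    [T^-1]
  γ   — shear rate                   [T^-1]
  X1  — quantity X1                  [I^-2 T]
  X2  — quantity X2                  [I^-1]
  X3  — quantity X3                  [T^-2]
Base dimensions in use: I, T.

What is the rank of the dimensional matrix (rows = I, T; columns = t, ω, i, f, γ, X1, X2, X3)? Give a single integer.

Write exponents as rows I,T / cols t,ω,i,f,γ,X1,X2,X3:
  I: [ 0  0  1  0  0 -2 -1  0]
  T: [ 1 -1  0 -1 -1  1  0 -2]
Row reduction gives pivot columns t,i; rank = 2

2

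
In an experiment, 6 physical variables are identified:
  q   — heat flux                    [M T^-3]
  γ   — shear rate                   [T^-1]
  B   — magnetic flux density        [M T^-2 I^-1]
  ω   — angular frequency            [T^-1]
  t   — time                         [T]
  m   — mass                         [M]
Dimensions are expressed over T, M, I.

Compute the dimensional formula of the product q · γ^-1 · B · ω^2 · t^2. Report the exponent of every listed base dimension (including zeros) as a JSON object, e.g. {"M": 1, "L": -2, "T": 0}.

Dimensional matrix (T×M×I by q×γ×B×ω×t×m):
  T: [-3 -1 -2 -1  1  0]
  M: [ 1  0  1  0  0  1]
  I: [ 0  0 -1  0  0  0]
  [T]: (1)·-3+(-1)·-1+(1)·-2+(2)·-1+(2)·1 = -4
  [M]: (1)·1+(-1)·0+(1)·1+(2)·0+(2)·0 = 2
  [I]: (1)·0+(-1)·0+(1)·-1+(2)·0+(2)·0 = -1
⇒ T^-4 M^2 I^-1

{"T": -4, "M": 2, "I": -1}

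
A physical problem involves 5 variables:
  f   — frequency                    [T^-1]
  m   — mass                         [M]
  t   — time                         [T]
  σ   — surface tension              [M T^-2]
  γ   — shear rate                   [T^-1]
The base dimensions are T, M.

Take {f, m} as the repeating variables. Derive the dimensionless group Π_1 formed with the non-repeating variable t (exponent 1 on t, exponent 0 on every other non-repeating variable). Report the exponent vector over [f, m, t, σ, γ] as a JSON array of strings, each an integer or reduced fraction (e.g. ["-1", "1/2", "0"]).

["1", "0", "1", "0", "0"]

Write exponents as rows T,M / cols f,m,t,σ,γ:
  T: [-1  0  1 -2 -1]
  M: [ 0  1  0  1  0]
Row reduction gives pivot columns f,m; rank = 2
Repeat: f,m; free: t,σ,γ
RREF:
  r0: [   1    0   -1    2    1]
  r1: [   0    1    0    1    0]
Fix exponent of t at 1, σ at 0, γ at 0; solve each RREF row for its pivot's exponent:
  r0: exp(f) + (-1)·1 = 0 ⇒ exp(f) = 1
  r1: exp(m) + (0)·1 = 0 ⇒ exp(m) = 0
Π_1 = f · t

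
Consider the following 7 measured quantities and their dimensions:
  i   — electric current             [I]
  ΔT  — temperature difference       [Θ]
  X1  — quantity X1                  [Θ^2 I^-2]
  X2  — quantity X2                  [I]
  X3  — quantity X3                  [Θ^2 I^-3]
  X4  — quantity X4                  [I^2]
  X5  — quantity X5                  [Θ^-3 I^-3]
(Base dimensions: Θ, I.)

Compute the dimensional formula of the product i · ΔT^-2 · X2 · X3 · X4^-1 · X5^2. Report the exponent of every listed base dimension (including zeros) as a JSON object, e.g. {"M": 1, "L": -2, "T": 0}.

Exponent matrix [Θ,I] × [i,ΔT,X1,X2,X3,X4,X5]:
  Θ: [ 0  1  2  0  2  0 -3]
  I: [ 1  0 -2  1 -3  2 -3]
  [Θ]: (1)·0+(-2)·1+(1)·0+(1)·2+(-1)·0+(2)·-3 = -6
  [I]: (1)·1+(-2)·0+(1)·1+(1)·-3+(-1)·2+(2)·-3 = -9
⇒ Θ^-6 I^-9

{"Θ": -6, "I": -9}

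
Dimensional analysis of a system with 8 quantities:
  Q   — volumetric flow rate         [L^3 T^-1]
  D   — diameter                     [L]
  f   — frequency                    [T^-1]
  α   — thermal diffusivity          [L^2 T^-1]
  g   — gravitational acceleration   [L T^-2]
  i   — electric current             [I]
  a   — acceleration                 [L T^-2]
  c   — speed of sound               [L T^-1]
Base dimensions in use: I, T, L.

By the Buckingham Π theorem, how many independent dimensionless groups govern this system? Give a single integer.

Dimensional matrix (I×T×L by Q×D×f×α×g×i×a×c):
  I: [ 0  0  0  0  0  1  0  0]
  T: [-1  0 -1 -1 -2  0 -2 -1]
  L: [ 3  1  0  2  1  0  1  1]
Row reduction gives pivot columns Q,D,i; rank = 3
Π count = n − r = 8 − 3 = 5

5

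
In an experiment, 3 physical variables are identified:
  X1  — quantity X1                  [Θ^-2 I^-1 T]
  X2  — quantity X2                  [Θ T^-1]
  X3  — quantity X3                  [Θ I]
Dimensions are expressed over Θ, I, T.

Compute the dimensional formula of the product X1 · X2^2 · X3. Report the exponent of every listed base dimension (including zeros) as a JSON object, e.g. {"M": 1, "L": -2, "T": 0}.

{"Θ": 1, "I": 0, "T": -1}

Dimensional matrix (Θ×I×T by X1×X2×X3):
  Θ: [-2  1  1]
  I: [-1  0  1]
  T: [ 1 -1  0]
  [Θ]: (1)·-2+(2)·1+(1)·1 = 1
  [I]: (1)·-1+(2)·0+(1)·1 = 0
  [T]: (1)·1+(2)·-1+(1)·0 = -1
⇒ Θ T^-1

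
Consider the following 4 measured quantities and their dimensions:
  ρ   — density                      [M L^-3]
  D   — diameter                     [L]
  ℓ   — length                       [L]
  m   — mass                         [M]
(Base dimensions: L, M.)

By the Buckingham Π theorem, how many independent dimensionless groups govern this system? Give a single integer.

Exponent matrix [L,M] × [ρ,D,ℓ,m]:
  L: [-3  1  1  0]
  M: [ 1  0  0  1]
Echelon form has 2 nonzero rows (pivots: ρ,D)
Π count = n − r = 4 − 2 = 2

2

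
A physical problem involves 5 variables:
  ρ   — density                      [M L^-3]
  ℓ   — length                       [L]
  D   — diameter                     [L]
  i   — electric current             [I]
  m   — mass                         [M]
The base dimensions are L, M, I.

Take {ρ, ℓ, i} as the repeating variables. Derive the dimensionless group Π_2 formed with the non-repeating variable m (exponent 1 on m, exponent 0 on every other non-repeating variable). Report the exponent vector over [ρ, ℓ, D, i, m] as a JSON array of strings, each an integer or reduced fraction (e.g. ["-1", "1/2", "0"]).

["-1", "-3", "0", "0", "1"]

Dimensional matrix (L×M×I by ρ×ℓ×D×i×m):
  L: [-3  1  1  0  0]
  M: [ 1  0  0  0  1]
  I: [ 0  0  0  1  0]
RREF → pivots at {ρ,ℓ,i} ⇒ r = 3
Repeat: ρ,ℓ,i; free: D,m
RREF:
  r0: [   1    0    0    0    1]
  r1: [   0    1    1    0    3]
  r2: [   0    0    0    1    0]
Fix exponent of m at 1, D at 0; solve each RREF row for its pivot's exponent:
  r0: exp(ρ) + (1)·1 = 0 ⇒ exp(ρ) = -1
  r1: exp(ℓ) + (3)·1 = 0 ⇒ exp(ℓ) = -3
  r2: exp(i) + (0)·1 = 0 ⇒ exp(i) = 0
Π_2 = ρ^-1 · ℓ^-3 · m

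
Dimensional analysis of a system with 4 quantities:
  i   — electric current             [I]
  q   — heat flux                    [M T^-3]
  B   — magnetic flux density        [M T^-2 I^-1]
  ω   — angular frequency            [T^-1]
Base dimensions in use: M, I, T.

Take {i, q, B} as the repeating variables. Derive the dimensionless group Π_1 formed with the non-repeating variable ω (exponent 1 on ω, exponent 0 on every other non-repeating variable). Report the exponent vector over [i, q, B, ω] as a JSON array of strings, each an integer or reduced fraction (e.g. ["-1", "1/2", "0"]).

Write exponents as rows M,I,T / cols i,q,B,ω:
  M: [ 0  1  1  0]
  I: [ 1  0 -1  0]
  T: [ 0 -3 -2 -1]
RREF → pivots at {i,q,B} ⇒ r = 3
Repeat: i,q,B; free: ω
RREF:
  r0: [   1    0    0   -1]
  r1: [   0    1    0    1]
  r2: [   0    0    1   -1]
Fix exponent of ω at 1; solve each RREF row for its pivot's exponent:
  r0: exp(i) + (-1)·1 = 0 ⇒ exp(i) = 1
  r1: exp(q) + (1)·1 = 0 ⇒ exp(q) = -1
  r2: exp(B) + (-1)·1 = 0 ⇒ exp(B) = 1
Π_1 = i · q^-1 · B · ω

["1", "-1", "1", "1"]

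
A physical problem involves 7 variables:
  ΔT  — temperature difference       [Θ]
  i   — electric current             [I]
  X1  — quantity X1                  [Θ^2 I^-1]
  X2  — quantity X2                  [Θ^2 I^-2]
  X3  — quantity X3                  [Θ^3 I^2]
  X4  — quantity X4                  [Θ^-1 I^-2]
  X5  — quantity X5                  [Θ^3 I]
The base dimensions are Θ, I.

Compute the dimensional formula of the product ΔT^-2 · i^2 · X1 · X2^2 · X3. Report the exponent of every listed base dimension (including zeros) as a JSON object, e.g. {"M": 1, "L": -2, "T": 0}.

{"Θ": 7, "I": -1}

Write exponents as rows Θ,I / cols ΔT,i,X1,X2,X3,X4,X5:
  Θ: [ 1  0  2  2  3 -1  3]
  I: [ 0  1 -1 -2  2 -2  1]
  [Θ]: (-2)·1+(2)·0+(1)·2+(2)·2+(1)·3 = 7
  [I]: (-2)·0+(2)·1+(1)·-1+(2)·-2+(1)·2 = -1
⇒ Θ^7 I^-1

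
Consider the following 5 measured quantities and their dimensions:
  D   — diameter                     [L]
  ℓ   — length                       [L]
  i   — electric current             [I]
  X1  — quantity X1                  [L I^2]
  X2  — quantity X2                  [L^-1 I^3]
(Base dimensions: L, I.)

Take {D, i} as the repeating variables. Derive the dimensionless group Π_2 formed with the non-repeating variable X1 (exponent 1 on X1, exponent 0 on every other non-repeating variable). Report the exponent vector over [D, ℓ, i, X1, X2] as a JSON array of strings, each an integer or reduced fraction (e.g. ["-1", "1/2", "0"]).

Exponent matrix [L,I] × [D,ℓ,i,X1,X2]:
  L: [ 1  1  0  1 -1]
  I: [ 0  0  1  2  3]
Echelon form has 2 nonzero rows (pivots: D,i)
Pivot set = {D,i}, free = {ℓ,X1,X2}
RREF:
  r0: [   1    1    0    1   -1]
  r1: [   0    0    1    2    3]
Fix exponent of X1 at 1, ℓ at 0, X2 at 0; solve each RREF row for its pivot's exponent:
  r0: exp(D) + (1)·1 = 0 ⇒ exp(D) = -1
  r1: exp(i) + (2)·1 = 0 ⇒ exp(i) = -2
Π_2 = D^-1 · i^-2 · X1

["-1", "0", "-2", "1", "0"]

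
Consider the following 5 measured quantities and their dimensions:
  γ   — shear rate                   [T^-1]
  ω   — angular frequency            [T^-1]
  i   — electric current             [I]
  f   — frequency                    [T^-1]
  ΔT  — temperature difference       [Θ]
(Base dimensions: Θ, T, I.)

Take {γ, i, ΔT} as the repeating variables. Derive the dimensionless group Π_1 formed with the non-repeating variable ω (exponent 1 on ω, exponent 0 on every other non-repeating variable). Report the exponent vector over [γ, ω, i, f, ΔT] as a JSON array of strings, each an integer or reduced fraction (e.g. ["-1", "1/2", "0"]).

["-1", "1", "0", "0", "0"]

Write exponents as rows Θ,T,I / cols γ,ω,i,f,ΔT:
  Θ: [ 0  0  0  0  1]
  T: [-1 -1  0 -1  0]
  I: [ 0  0  1  0  0]
Row reduction gives pivot columns γ,i,ΔT; rank = 3
Pivot set = {γ,i,ΔT}, free = {ω,f}
RREF:
  r0: [   1    1    0    1    0]
  r1: [   0    0    1    0    0]
  r2: [   0    0    0    0    1]
Fix exponent of ω at 1, f at 0; solve each RREF row for its pivot's exponent:
  r0: exp(γ) + (1)·1 = 0 ⇒ exp(γ) = -1
  r1: exp(i) + (0)·1 = 0 ⇒ exp(i) = 0
  r2: exp(ΔT) + (0)·1 = 0 ⇒ exp(ΔT) = 0
Π_1 = γ^-1 · ω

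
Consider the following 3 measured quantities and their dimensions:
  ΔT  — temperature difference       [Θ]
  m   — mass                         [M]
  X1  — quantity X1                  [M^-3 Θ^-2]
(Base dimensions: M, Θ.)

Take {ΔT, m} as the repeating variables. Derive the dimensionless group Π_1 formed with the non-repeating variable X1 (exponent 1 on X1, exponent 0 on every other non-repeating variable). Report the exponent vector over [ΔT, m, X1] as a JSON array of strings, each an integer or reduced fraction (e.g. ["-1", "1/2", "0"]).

["2", "3", "1"]

Dimensional matrix (M×Θ by ΔT×m×X1):
  M: [ 0  1 -3]
  Θ: [ 1  0 -2]
RREF → pivots at {ΔT,m} ⇒ r = 2
Repeat: ΔT,m; free: X1
RREF:
  r0: [   1    0   -2]
  r1: [   0    1   -3]
Fix exponent of X1 at 1; solve each RREF row for its pivot's exponent:
  r0: exp(ΔT) + (-2)·1 = 0 ⇒ exp(ΔT) = 2
  r1: exp(m) + (-3)·1 = 0 ⇒ exp(m) = 3
Π_1 = ΔT^2 · m^3 · X1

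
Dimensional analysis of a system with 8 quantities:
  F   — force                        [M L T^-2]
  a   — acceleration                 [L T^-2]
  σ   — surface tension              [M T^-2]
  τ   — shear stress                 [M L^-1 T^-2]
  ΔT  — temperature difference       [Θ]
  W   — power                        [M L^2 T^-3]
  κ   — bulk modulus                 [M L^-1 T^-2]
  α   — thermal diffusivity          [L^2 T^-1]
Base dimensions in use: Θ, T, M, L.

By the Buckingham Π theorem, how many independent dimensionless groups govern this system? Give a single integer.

Dimensional matrix (Θ×T×M×L by F×a×σ×τ×ΔT×W×κ×α):
  Θ: [ 0  0  0  0  1  0  0  0]
  T: [-2 -2 -2 -2  0 -3 -2 -1]
  M: [ 1  0  1  1  0  1  1  0]
  L: [ 1  1  0 -1  0  2 -1  2]
Echelon form has 4 nonzero rows (pivots: F,a,σ,ΔT)
n=8, r=4 ⇒ 4 dimensionless groups

4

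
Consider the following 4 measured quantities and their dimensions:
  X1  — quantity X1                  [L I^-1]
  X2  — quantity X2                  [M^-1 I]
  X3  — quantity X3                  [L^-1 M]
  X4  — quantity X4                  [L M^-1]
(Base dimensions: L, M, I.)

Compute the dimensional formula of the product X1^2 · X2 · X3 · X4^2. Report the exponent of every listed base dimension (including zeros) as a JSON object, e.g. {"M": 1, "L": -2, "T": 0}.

{"L": 3, "M": -2, "I": -1}

Exponent matrix [L,M,I] × [X1,X2,X3,X4]:
  L: [ 1  0 -1  1]
  M: [ 0 -1  1 -1]
  I: [-1  1  0  0]
  [L]: (2)·1+(1)·0+(1)·-1+(2)·1 = 3
  [M]: (2)·0+(1)·-1+(1)·1+(2)·-1 = -2
  [I]: (2)·-1+(1)·1+(1)·0+(2)·0 = -1
⇒ L^3 M^-2 I^-1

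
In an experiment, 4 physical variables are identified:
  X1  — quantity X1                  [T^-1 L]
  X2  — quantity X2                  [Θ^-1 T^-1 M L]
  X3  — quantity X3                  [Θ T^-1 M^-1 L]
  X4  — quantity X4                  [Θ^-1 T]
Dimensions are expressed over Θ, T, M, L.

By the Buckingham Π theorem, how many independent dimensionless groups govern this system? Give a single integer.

1

Dimensional matrix (Θ×T×M×L by X1×X2×X3×X4):
  Θ: [ 0 -1  1 -1]
  T: [-1 -1 -1  1]
  M: [ 0  1 -1  0]
  L: [ 1  1  1  0]
RREF → pivots at {X1,X2,X4} ⇒ r = 3
4 vars − rank 3 = 1 Π group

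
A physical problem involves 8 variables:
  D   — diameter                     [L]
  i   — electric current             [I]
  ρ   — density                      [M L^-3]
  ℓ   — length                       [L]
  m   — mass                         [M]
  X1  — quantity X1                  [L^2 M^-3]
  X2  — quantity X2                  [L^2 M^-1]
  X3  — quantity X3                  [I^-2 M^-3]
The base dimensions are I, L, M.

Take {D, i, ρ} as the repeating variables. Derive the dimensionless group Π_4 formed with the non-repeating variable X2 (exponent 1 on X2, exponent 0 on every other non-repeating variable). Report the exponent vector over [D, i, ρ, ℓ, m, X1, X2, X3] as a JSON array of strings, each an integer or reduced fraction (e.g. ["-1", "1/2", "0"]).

Dimensional matrix (I×L×M by D×i×ρ×ℓ×m×X1×X2×X3):
  I: [ 0  1  0  0  0  0  0 -2]
  L: [ 1  0 -3  1  0  2  2  0]
  M: [ 0  0  1  0  1 -3 -1 -3]
Row reduction gives pivot columns D,i,ρ; rank = 3
Repeat: D,i,ρ; free: ℓ,m,X1,X2,X3
RREF:
  r0: [   1    0    0    1    3   -7   -1   -9]
  r1: [   0    1    0    0    0    0    0   -2]
  r2: [   0    0    1    0    1   -3   -1   -3]
Fix exponent of X2 at 1, ℓ at 0, m at 0, X1 at 0, X3 at 0; solve each RREF row for its pivot's exponent:
  r0: exp(D) + (-1)·1 = 0 ⇒ exp(D) = 1
  r1: exp(i) + (0)·1 = 0 ⇒ exp(i) = 0
  r2: exp(ρ) + (-1)·1 = 0 ⇒ exp(ρ) = 1
Π_4 = D · ρ · X2

["1", "0", "1", "0", "0", "0", "1", "0"]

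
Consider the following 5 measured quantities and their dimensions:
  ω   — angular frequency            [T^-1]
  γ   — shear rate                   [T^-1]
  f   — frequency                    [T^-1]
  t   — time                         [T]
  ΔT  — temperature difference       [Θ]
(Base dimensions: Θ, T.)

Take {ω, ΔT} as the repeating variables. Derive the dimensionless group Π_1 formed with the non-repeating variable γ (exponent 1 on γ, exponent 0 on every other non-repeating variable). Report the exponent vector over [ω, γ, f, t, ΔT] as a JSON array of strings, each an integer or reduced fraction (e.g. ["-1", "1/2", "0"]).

["-1", "1", "0", "0", "0"]

Write exponents as rows Θ,T / cols ω,γ,f,t,ΔT:
  Θ: [ 0  0  0  0  1]
  T: [-1 -1 -1  1  0]
Row reduction gives pivot columns ω,ΔT; rank = 2
Pivot set = {ω,ΔT}, free = {γ,f,t}
RREF:
  r0: [   1    1    1   -1    0]
  r1: [   0    0    0    0    1]
Fix exponent of γ at 1, f at 0, t at 0; solve each RREF row for its pivot's exponent:
  r0: exp(ω) + (1)·1 = 0 ⇒ exp(ω) = -1
  r1: exp(ΔT) + (0)·1 = 0 ⇒ exp(ΔT) = 0
Π_1 = ω^-1 · γ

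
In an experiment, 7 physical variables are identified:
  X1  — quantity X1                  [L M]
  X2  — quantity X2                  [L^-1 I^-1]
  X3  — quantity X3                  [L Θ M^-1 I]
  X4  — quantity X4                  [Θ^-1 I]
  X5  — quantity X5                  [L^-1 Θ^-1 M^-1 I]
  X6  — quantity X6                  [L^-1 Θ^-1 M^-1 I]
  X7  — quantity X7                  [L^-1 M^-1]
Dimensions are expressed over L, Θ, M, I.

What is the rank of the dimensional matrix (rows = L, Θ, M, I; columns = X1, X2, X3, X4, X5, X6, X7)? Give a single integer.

Exponent matrix [L,Θ,M,I] × [X1,X2,X3,X4,X5,X6,X7]:
  L: [ 1 -1  1  0 -1 -1 -1]
  Θ: [ 0  0  1 -1 -1 -1  0]
  M: [ 1  0 -1  0 -1 -1 -1]
  I: [ 0 -1  1  1  1  1  0]
RREF → pivots at {X1,X2,X3} ⇒ r = 3

3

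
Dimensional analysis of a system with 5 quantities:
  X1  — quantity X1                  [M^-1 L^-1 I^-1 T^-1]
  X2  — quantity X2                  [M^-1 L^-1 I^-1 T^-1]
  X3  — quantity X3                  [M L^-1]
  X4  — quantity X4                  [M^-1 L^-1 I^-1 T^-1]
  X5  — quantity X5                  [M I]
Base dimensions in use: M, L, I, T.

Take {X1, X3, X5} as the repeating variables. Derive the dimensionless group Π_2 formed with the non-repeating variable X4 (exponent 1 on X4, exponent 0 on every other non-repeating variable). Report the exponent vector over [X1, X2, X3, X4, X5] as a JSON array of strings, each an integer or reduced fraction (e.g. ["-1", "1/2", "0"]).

["-1", "0", "0", "1", "0"]

Dimensional matrix (M×L×I×T by X1×X2×X3×X4×X5):
  M: [-1 -1  1 -1  1]
  L: [-1 -1 -1 -1  0]
  I: [-1 -1  0 -1  1]
  T: [-1 -1  0 -1  0]
RREF → pivots at {X1,X3,X5} ⇒ r = 3
Pivot set = {X1,X3,X5}, free = {X2,X4}
RREF:
  r0: [   1    1    0    1    0]
  r1: [   0    0    1    0    0]
  r2: [   0    0    0    0    1]
  r3: [   0    0    0    0    0]
Fix exponent of X4 at 1, X2 at 0; solve each RREF row for its pivot's exponent:
  r0: exp(X1) + (1)·1 = 0 ⇒ exp(X1) = -1
  r1: exp(X3) + (0)·1 = 0 ⇒ exp(X3) = 0
  r2: exp(X5) + (0)·1 = 0 ⇒ exp(X5) = 0
Π_2 = X1^-1 · X4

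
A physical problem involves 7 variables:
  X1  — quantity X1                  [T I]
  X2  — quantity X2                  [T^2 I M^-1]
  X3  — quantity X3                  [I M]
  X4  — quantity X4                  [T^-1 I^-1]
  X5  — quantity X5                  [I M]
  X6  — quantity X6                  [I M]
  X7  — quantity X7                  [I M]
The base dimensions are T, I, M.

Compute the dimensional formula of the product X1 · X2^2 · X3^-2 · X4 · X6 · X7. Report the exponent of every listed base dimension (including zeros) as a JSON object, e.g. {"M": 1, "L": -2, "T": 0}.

Write exponents as rows T,I,M / cols X1,X2,X3,X4,X5,X6,X7:
  T: [ 1  2  0 -1  0  0  0]
  I: [ 1  1  1 -1  1  1  1]
  M: [ 0 -1  1  0  1  1  1]
  [T]: (1)·1+(2)·2+(-2)·0+(1)·-1+(1)·0+(1)·0 = 4
  [I]: (1)·1+(2)·1+(-2)·1+(1)·-1+(1)·1+(1)·1 = 2
  [M]: (1)·0+(2)·-1+(-2)·1+(1)·0+(1)·1+(1)·1 = -2
⇒ T^4 I^2 M^-2

{"T": 4, "I": 2, "M": -2}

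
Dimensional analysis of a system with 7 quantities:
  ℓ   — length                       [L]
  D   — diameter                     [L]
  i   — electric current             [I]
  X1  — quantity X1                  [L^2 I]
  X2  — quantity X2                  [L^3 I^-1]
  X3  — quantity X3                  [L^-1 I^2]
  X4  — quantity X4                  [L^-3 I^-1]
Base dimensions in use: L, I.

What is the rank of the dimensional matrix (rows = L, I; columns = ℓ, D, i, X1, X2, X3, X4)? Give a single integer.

Exponent matrix [L,I] × [ℓ,D,i,X1,X2,X3,X4]:
  L: [ 1  1  0  2  3 -1 -3]
  I: [ 0  0  1  1 -1  2 -1]
RREF → pivots at {ℓ,i} ⇒ r = 2

2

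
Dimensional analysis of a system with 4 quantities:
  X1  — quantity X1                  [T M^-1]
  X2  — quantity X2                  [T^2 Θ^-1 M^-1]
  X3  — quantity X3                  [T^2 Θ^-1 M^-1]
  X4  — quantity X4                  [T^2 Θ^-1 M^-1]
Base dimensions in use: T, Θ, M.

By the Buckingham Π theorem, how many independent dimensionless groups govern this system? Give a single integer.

2

Exponent matrix [T,Θ,M] × [X1,X2,X3,X4]:
  T: [ 1  2  2  2]
  Θ: [ 0 -1 -1 -1]
  M: [-1 -1 -1 -1]
Row reduction gives pivot columns X1,X2; rank = 2
4 vars − rank 2 = 2 Π groups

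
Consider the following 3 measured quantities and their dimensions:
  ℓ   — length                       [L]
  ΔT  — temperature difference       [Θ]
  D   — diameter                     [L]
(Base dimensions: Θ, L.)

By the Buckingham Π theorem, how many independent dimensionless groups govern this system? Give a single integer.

1

Dimensional matrix (Θ×L by ℓ×ΔT×D):
  Θ: [ 0  1  0]
  L: [ 1  0  1]
RREF → pivots at {ℓ,ΔT} ⇒ r = 2
Π count = n − r = 3 − 2 = 1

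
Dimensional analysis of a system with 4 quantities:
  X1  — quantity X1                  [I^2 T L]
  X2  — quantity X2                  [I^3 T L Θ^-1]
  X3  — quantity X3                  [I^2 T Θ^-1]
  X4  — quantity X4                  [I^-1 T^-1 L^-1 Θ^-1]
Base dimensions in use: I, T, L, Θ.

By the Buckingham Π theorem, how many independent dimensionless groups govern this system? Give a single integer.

Write exponents as rows I,T,L,Θ / cols X1,X2,X3,X4:
  I: [ 2  3  2 -1]
  T: [ 1  1  1 -1]
  L: [ 1  1  0 -1]
  Θ: [ 0 -1 -1 -1]
RREF → pivots at {X1,X2,X3} ⇒ r = 3
4 vars − rank 3 = 1 Π group

1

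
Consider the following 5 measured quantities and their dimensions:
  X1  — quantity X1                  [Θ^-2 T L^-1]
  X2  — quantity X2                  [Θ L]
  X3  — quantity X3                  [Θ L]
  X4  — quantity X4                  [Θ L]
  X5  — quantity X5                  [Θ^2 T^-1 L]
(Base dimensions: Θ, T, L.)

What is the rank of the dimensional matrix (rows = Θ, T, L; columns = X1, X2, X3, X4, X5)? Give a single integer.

Dimensional matrix (Θ×T×L by X1×X2×X3×X4×X5):
  Θ: [-2  1  1  1  2]
  T: [ 1  0  0  0 -1]
  L: [-1  1  1  1  1]
RREF → pivots at {X1,X2} ⇒ r = 2

2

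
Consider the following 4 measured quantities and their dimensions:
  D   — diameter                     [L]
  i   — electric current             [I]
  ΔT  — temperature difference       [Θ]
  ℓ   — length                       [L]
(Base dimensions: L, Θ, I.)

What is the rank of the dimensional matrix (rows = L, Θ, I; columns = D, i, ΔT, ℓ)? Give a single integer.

Dimensional matrix (L×Θ×I by D×i×ΔT×ℓ):
  L: [ 1  0  0  1]
  Θ: [ 0  0  1  0]
  I: [ 0  1  0  0]
Row reduction gives pivot columns D,i,ΔT; rank = 3

3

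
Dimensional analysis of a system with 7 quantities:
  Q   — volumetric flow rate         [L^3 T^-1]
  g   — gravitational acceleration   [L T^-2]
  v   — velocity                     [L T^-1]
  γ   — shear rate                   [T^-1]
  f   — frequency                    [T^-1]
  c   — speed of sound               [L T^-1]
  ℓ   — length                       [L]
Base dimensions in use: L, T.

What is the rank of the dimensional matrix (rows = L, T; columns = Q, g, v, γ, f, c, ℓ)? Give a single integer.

2

Exponent matrix [L,T] × [Q,g,v,γ,f,c,ℓ]:
  L: [ 3  1  1  0  0  1  1]
  T: [-1 -2 -1 -1 -1 -1  0]
Row reduction gives pivot columns Q,g; rank = 2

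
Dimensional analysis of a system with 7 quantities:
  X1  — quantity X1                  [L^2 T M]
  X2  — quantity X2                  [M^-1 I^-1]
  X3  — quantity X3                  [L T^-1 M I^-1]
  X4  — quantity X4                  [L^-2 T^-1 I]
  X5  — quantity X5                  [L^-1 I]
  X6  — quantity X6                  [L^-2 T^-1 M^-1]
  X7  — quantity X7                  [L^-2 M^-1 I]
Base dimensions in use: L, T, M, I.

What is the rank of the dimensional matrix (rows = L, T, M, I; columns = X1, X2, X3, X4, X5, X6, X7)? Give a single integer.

3

Exponent matrix [L,T,M,I] × [X1,X2,X3,X4,X5,X6,X7]:
  L: [ 2  0  1 -2 -1 -2 -2]
  T: [ 1  0 -1 -1  0 -1  0]
  M: [ 1 -1  1  0  0 -1 -1]
  I: [ 0 -1 -1  1  1  0  1]
Row reduction gives pivot columns X1,X2,X3; rank = 3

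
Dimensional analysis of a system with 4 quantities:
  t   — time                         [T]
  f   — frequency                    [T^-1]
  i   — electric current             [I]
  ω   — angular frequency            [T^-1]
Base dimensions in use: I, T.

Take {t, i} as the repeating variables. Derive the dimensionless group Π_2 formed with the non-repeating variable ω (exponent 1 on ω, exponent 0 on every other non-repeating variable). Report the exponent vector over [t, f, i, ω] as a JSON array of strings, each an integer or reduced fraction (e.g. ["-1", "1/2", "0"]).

Exponent matrix [I,T] × [t,f,i,ω]:
  I: [ 0  0  1  0]
  T: [ 1 -1  0 -1]
Row reduction gives pivot columns t,i; rank = 2
Pivot set = {t,i}, free = {f,ω}
RREF:
  r0: [   1   -1    0   -1]
  r1: [   0    0    1    0]
Fix exponent of ω at 1, f at 0; solve each RREF row for its pivot's exponent:
  r0: exp(t) + (-1)·1 = 0 ⇒ exp(t) = 1
  r1: exp(i) + (0)·1 = 0 ⇒ exp(i) = 0
Π_2 = t · ω

["1", "0", "0", "1"]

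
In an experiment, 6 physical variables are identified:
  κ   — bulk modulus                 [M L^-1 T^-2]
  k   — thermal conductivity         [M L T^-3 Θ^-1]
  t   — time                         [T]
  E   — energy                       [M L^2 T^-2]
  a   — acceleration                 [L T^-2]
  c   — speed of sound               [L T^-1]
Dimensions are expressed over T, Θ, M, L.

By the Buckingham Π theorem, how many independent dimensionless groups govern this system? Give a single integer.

Write exponents as rows T,Θ,M,L / cols κ,k,t,E,a,c:
  T: [-2 -3  1 -2 -2 -1]
  Θ: [ 0 -1  0  0  0  0]
  M: [ 1  1  0  1  0  0]
  L: [-1  1  0  2  1  1]
Echelon form has 4 nonzero rows (pivots: κ,k,t,E)
Π count = n − r = 6 − 4 = 2

2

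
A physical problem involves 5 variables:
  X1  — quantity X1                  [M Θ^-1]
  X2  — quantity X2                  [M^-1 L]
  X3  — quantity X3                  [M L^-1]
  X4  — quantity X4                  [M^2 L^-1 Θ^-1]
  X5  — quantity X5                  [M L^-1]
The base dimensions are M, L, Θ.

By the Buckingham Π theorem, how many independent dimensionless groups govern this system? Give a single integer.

3

Write exponents as rows M,L,Θ / cols X1,X2,X3,X4,X5:
  M: [ 1 -1  1  2  1]
  L: [ 0  1 -1 -1 -1]
  Θ: [-1  0  0 -1  0]
RREF → pivots at {X1,X2} ⇒ r = 2
5 vars − rank 2 = 3 Π groups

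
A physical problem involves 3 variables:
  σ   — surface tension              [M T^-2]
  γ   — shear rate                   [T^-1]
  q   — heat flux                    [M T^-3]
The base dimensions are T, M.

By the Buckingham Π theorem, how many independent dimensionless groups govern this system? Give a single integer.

Exponent matrix [T,M] × [σ,γ,q]:
  T: [-2 -1 -3]
  M: [ 1  0  1]
Row reduction gives pivot columns σ,γ; rank = 2
3 vars − rank 2 = 1 Π group

1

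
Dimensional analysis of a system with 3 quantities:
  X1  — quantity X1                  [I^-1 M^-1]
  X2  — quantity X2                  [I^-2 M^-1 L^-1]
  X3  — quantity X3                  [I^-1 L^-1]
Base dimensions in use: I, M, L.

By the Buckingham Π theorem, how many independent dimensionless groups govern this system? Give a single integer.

Dimensional matrix (I×M×L by X1×X2×X3):
  I: [-1 -2 -1]
  M: [-1 -1  0]
  L: [ 0 -1 -1]
Row reduction gives pivot columns X1,X2; rank = 2
n=3, r=2 ⇒ 1 dimensionless group

1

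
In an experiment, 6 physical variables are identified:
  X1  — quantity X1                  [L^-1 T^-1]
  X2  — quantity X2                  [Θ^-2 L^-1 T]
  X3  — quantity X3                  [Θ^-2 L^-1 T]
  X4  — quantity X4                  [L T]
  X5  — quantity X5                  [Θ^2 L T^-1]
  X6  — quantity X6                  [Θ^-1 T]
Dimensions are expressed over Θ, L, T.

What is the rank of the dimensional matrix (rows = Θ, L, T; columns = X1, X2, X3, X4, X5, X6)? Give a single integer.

Dimensional matrix (Θ×L×T by X1×X2×X3×X4×X5×X6):
  Θ: [ 0 -2 -2  0  2 -1]
  L: [-1 -1 -1  1  1  0]
  T: [-1  1  1  1 -1  1]
Echelon form has 2 nonzero rows (pivots: X1,X2)

2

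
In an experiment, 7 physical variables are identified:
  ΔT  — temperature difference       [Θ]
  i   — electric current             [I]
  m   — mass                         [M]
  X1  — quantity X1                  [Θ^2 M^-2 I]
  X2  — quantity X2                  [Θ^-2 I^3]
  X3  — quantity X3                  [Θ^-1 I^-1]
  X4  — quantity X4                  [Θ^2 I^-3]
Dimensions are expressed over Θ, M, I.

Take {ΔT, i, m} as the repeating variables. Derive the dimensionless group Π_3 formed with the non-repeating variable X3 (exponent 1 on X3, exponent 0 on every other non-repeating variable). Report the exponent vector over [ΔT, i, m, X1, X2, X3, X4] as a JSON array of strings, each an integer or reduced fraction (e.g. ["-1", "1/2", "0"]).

Exponent matrix [Θ,M,I] × [ΔT,i,m,X1,X2,X3,X4]:
  Θ: [ 1  0  0  2 -2 -1  2]
  M: [ 0  0  1 -2  0  0  0]
  I: [ 0  1  0  1  3 -1 -3]
RREF → pivots at {ΔT,i,m} ⇒ r = 3
Pivot set = {ΔT,i,m}, free = {X1,X2,X3,X4}
RREF:
  r0: [   1    0    0    2   -2   -1    2]
  r1: [   0    1    0    1    3   -1   -3]
  r2: [   0    0    1   -2    0    0    0]
Fix exponent of X3 at 1, X1 at 0, X2 at 0, X4 at 0; solve each RREF row for its pivot's exponent:
  r0: exp(ΔT) + (-1)·1 = 0 ⇒ exp(ΔT) = 1
  r1: exp(i) + (-1)·1 = 0 ⇒ exp(i) = 1
  r2: exp(m) + (0)·1 = 0 ⇒ exp(m) = 0
Π_3 = ΔT · i · X3

["1", "1", "0", "0", "0", "1", "0"]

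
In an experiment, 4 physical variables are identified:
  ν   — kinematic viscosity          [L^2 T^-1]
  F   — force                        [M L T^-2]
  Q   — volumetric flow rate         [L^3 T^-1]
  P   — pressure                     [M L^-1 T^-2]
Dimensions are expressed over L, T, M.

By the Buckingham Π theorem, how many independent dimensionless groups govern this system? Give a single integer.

1

Exponent matrix [L,T,M] × [ν,F,Q,P]:
  L: [ 2  1  3 -1]
  T: [-1 -2 -1 -2]
  M: [ 0  1  0  1]
Echelon form has 3 nonzero rows (pivots: ν,F,Q)
Π count = n − r = 4 − 3 = 1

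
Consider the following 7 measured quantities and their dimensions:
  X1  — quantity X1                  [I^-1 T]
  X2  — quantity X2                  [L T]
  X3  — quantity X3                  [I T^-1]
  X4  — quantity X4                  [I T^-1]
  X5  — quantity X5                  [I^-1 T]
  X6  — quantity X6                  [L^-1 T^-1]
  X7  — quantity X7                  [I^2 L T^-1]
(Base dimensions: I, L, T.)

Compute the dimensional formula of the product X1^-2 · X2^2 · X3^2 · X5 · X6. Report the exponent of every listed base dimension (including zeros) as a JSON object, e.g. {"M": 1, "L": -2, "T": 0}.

{"I": 3, "L": 1, "T": -2}

Write exponents as rows I,L,T / cols X1,X2,X3,X4,X5,X6,X7:
  I: [-1  0  1  1 -1  0  2]
  L: [ 0  1  0  0  0 -1  1]
  T: [ 1  1 -1 -1  1 -1 -1]
  [I]: (-2)·-1+(2)·0+(2)·1+(1)·-1+(1)·0 = 3
  [L]: (-2)·0+(2)·1+(2)·0+(1)·0+(1)·-1 = 1
  [T]: (-2)·1+(2)·1+(2)·-1+(1)·1+(1)·-1 = -2
⇒ I^3 L T^-2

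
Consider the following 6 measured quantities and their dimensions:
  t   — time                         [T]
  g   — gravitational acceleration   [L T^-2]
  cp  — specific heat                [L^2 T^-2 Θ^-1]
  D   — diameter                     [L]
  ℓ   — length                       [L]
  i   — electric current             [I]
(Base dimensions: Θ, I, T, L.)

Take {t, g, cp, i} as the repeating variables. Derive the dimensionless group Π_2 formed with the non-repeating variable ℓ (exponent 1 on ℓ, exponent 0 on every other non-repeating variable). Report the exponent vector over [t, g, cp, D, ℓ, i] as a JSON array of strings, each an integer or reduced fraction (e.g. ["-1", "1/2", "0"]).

Dimensional matrix (Θ×I×T×L by t×g×cp×D×ℓ×i):
  Θ: [ 0  0 -1  0  0  0]
  I: [ 0  0  0  0  0  1]
  T: [ 1 -2 -2  0  0  0]
  L: [ 0  1  2  1  1  0]
RREF → pivots at {t,g,cp,i} ⇒ r = 4
Pivot set = {t,g,cp,i}, free = {D,ℓ}
RREF:
  r0: [   1    0    0    2    2    0]
  r1: [   0    1    0    1    1    0]
  r2: [   0    0    1    0    0    0]
  r3: [   0    0    0    0    0    1]
Fix exponent of ℓ at 1, D at 0; solve each RREF row for its pivot's exponent:
  r0: exp(t) + (2)·1 = 0 ⇒ exp(t) = -2
  r1: exp(g) + (1)·1 = 0 ⇒ exp(g) = -1
  r2: exp(cp) + (0)·1 = 0 ⇒ exp(cp) = 0
  r3: exp(i) + (0)·1 = 0 ⇒ exp(i) = 0
Π_2 = t^-2 · g^-1 · ℓ

["-2", "-1", "0", "0", "1", "0"]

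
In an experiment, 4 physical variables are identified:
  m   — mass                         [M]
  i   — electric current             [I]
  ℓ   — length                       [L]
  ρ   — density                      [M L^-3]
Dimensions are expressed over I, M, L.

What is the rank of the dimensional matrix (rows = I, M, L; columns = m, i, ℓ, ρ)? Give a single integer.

3

Dimensional matrix (I×M×L by m×i×ℓ×ρ):
  I: [ 0  1  0  0]
  M: [ 1  0  0  1]
  L: [ 0  0  1 -3]
Row reduction gives pivot columns m,i,ℓ; rank = 3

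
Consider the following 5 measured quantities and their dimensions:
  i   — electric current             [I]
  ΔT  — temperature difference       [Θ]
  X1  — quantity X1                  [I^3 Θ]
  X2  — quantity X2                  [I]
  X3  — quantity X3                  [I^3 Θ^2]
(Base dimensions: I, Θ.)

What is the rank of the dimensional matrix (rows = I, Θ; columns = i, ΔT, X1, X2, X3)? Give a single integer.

Write exponents as rows I,Θ / cols i,ΔT,X1,X2,X3:
  I: [ 1  0  3  1  3]
  Θ: [ 0  1  1  0  2]
Echelon form has 2 nonzero rows (pivots: i,ΔT)

2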